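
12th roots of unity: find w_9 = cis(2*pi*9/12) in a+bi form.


Angle = 360*9/12 = 270°
a = cos(270°) = 0
b = sin(270°) = -1.0000

0 - 1.0000i


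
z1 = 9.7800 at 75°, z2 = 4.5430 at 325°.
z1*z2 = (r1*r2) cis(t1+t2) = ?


r = 9.7800 * 4.5430 = 44.4305
theta = 75° + 325° = 400° = 40° (mod 360)

44.4305 cis(40°)


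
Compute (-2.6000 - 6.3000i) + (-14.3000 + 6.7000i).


Real: -2.6 - 14.3 = -16.9
Imag: -6.3 + 6.7 = 0.4

-16.9000 + 0.4000i


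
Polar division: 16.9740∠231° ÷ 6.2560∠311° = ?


r = 16.9740 / 6.2560 = 2.7132
theta = 231° - 311° = -80° = 280° (mod 360)

2.7132 cis(280°)


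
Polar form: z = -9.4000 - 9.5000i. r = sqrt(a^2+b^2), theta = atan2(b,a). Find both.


r = sqrt(88.36+90.25) = sqrt(178.61) = 13.3645
theta = atan2(-9.5, -9.4) = -134.6969 degrees

r = 13.3645, theta = -134.6969 degrees


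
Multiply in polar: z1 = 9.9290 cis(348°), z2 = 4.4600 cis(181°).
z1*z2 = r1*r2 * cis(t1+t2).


r = 9.9290 * 4.4600 = 44.2833
theta = 348° + 181° = 529° = 169° (mod 360)

44.2833 cis(169°)


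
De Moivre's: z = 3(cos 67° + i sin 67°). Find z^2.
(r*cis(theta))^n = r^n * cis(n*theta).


r^2 = 3^2 = 9
n*theta = 2*67° = 134° = 134° (mod 360)
a = 9*cos(134°) = -6.2519
b = 9*sin(134°) = 6.4741

9 cis(134°) = -6.2519 + 6.4741i


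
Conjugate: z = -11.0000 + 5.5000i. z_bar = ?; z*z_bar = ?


z_bar = -11.0000 - 5.5000i
z*z_bar = (-11)^2 + 5.5^2 = 121 + 30.25 = 151.25

z_bar = -11.0000 - 5.5000i, z*z_bar = 151.25


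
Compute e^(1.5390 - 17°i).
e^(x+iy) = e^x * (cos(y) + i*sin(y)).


e^1.5390 = 4.6599
cos(-17°) = 0.9563
sin(-17°) = -0.29237
Real = 4.6599*0.9563 = 4.4563
Imag = 4.6599*(-0.29237) = -1.3624

4.4563 - 1.3624i


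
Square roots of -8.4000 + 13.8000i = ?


|z| = sqrt(70.56+190.44) = 16.1555
sqrt((|z|+a)/2) = sqrt((16.1555+(-8.4))/2) = sqrt(3.8777) = 1.9692
sqrt((|z|-a)/2) = sqrt((16.1555-(-8.4))/2) = sqrt(12.2777) = 3.5040

±(1.9692 + 3.5040i) i.e. 1.9692 + 3.5040i and -1.9692 - 3.5040i


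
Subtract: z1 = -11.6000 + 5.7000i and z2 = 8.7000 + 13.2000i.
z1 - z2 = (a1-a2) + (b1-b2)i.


Real: -11.6 - 8.7 = -20.3
Imag: 5.7 - 13.2 = -7.5

-20.3000 - 7.5000i


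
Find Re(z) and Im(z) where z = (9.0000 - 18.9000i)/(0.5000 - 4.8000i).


Multiply by conjugate: (9.0000 - 18.9000i)(0.5000 + 4.8000i) / (0.5^2 + (-4.8)^2)
Numerator real = 9*0.5 - (18.9)*(-4.8) = 95.22
Numerator imag = -18.9*0.5 - 9*(-4.8) = 33.75
Denominator = 23.29
Re(z) = 95.22/23.29 = 4.0884
Im(z) = 33.75/23.29 = 1.4491

Re(z) = 4.0884, Im(z) = 1.4491


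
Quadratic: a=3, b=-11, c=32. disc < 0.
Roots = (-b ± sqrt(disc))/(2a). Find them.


disc = (-11)^2 - 4*3*32 = 121 - 384 = -263
sqrt(|disc|) = sqrt(263) = 16.2173
Real part = 11/(2*3) = 1.8333
Imag part = 16.2173/(2*3) = 2.7029

1.8333 ± 2.7029i


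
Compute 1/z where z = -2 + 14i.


|z|^2 = 4+196 = 200
1/z = (-2 - 14i)/200

1/z = -0.0100 - 0.0700i


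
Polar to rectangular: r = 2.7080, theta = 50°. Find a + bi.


a = 2.7080*cos(50°) = 2.7080*0.6428 = 1.7407
b = 2.7080*sin(50°) = 2.7080*0.76604 = 2.0744

1.7407 + 2.0744i


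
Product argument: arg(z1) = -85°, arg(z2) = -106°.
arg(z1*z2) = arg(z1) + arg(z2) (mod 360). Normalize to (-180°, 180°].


arg(z1*z2) = -85° - 106° = -191°
Normalized to (-180°, 180°]: 169°

169°


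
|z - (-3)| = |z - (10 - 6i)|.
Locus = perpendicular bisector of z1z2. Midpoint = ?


Equal distances means the locus is the perpendicular bisector of z1 and z2.
Midpoint = ((-3+10)/2, (0+(-6))/2) = (3.5000, -3.0000)

Perpendicular bisector through (3.5000, -3.0000)


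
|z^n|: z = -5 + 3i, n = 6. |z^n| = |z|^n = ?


|z| = sqrt(25+9) = sqrt(34) = 5.8310
|z^6| = |z|^6 = (sqrt(34))^6 = 34^3 = 39304

|z^6| = 39304


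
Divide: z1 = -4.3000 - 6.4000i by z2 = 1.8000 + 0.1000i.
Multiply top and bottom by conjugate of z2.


Conjugate of z2 = 1.8000 - 0.1000i
Numerator: (-4.3000 - 6.4000i)(1.8000 - 0.1000i) = -8.3800 - 11.0900i
Denominator: 1.8^2 + 0.1^2 = 3.25
Result = (-8.3800 - 11.0900i)/3.25

-2.5785 - 3.4123i


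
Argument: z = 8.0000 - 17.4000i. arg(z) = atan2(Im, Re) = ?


Re = 8, Im = -17.4
arg = atan2(-17.4, 8) = -65.3084 degrees

arg(z) = -65.3084 degrees


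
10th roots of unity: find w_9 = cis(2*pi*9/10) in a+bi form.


Angle = 360*9/10 = 324°
a = cos(324°) = 0.8090
b = sin(324°) = -0.5878

0.8090 - 0.5878i


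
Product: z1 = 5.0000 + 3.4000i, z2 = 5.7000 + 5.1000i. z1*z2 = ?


Real = 5*5.7 - 3.4*5.1 = 28.5 - 17.34 = 11.16
Imag = 5*5.1 + 5.7*3.4 = 25.5 + 19.38 = 44.88

11.1600 + 44.8800i


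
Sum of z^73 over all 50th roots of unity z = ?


The roots are w_k = w^k with w = e^(2*pi*i/50), and (w^k)^73 = (w^73)^k.
So S = 1 + u + u^2 + ... + u^(49) with u = w^73.
73 = 1*50 + 23, so 73 is not a multiple of 50: u = (w^50)^1 * w^23 = w^23 ≠ 1 (w is a primitive 50th root), while u^50 = (w^50)^73 = 1.
Geometric series: S = (1 - u^50)/(1 - u) = (1 - 1)/(1 - u) = 0

S = 0


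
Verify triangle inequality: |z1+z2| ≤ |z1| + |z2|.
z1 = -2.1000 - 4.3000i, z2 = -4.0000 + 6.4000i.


|z1| = sqrt((-2.1)^2 + (-4.3)^2) = sqrt(22.9) = 4.7854
|z2| = sqrt((-4)^2 + 6.4^2) = sqrt(56.96) = 7.5472
z1+z2 = -6.1000 + 2.1000i
|z1+z2| = sqrt(41.62) = 6.4514
|z1|+|z2| = 4.7854 + 7.5472 = 12.3326

|z1+z2| = 6.4514 ≤ |z1|+|z2| = 12.3326 (verified)


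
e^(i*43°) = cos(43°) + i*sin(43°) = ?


cos(43°) = 0.7314
sin(43°) = 0.6820

e^(i*43°) = 0.7314 + 0.6820i


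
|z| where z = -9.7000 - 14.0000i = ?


|z| = sqrt((-9.7)^2 + (-14)^2) = sqrt(94.09 + 196) = sqrt(290.09) = 17.0320

|z| = 17.0320


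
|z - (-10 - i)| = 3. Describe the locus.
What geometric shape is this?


|z - z0| = r is a circle with center z0 and radius r.
Center = (-10, -1), radius = 3

Circle with center (-10, -1) and radius 3


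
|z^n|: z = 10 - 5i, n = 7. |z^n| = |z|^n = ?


|z| = sqrt(100+25) = sqrt(125) = 11.1803
|z^7| = |z|^7 = (sqrt(125))^7 = 125^3 * sqrt(125) = 1953125*sqrt(125)

|z^7| = 1953125*sqrt(125) ≈ 21836601.3428


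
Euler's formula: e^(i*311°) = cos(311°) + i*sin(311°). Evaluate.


cos(311°) = 0.6561
sin(311°) = -0.7547

e^(i*311°) = 0.6561 - 0.7547i


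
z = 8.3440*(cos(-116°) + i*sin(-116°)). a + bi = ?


a = 8.3440*cos(-116°) = 8.3440*(-0.43837) = -3.6578
b = 8.3440*sin(-116°) = 8.3440*(-0.89879) = -7.4995

-3.6578 - 7.4995i


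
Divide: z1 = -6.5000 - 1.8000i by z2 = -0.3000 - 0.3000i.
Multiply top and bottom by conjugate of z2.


Conjugate of z2 = -0.3000 + 0.3000i
Numerator: (-6.5000 - 1.8000i)(-0.3000 + 0.3000i) = 2.4900 - 1.4100i
Denominator: (-0.3)^2 + (-0.3)^2 = 0.18
Result = (2.4900 - 1.4100i)/0.18

13.8333 - 7.8333i


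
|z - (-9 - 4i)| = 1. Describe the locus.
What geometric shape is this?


|z - z0| = r is a circle with center z0 and radius r.
Center = (-9, -4), radius = 1

Circle with center (-9, -4) and radius 1


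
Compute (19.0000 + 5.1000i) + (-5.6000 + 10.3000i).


Real: 19 - 5.6 = 13.4
Imag: 5.1 + 10.3 = 15.4

13.4000 + 15.4000i


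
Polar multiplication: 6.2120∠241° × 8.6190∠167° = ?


r = 6.2120 * 8.6190 = 53.5412
theta = 241° + 167° = 408° = 48° (mod 360)

53.5412 cis(48°)


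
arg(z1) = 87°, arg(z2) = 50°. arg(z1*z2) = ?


arg(z1*z2) = 87° + 50° = 137°
Normalized to (-180°, 180°]: 137°

137°


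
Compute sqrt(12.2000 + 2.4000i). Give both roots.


|z| = sqrt(148.84+5.76) = 12.4338
sqrt((|z|+a)/2) = sqrt((12.4338+12.2)/2) = sqrt(12.3169) = 3.5095
sqrt((|z|-a)/2) = sqrt((12.4338-12.2)/2) = sqrt(0.1169) = 0.3419

±(3.5095 + 0.3419i) i.e. 3.5095 + 0.3419i and -3.5095 - 0.3419i


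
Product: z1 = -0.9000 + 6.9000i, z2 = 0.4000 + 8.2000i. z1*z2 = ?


Real = -0.9*0.4 - 6.9*8.2 = -0.36 - 56.58 = -56.94
Imag = -0.9*8.2 + 0.4*6.9 = -7.38 + 2.76 = -4.62

-56.9400 - 4.6200i


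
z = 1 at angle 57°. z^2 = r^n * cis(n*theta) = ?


r^2 = 1^2 = 1
n*theta = 2*57° = 114° = 114° (mod 360)
a = 1*cos(114°) = -0.4067
b = 1*sin(114°) = 0.9135

1 cis(114°) = -0.4067 + 0.9135i


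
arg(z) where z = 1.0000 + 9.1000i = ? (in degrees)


Re = 1, Im = 9.1
arg = atan2(9.1, 1) = 83.7289 degrees

arg(z) = 83.7289 degrees


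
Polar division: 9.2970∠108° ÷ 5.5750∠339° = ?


r = 9.2970 / 5.5750 = 1.6676
theta = 108° - 339° = -231° = 129° (mod 360)

1.6676 cis(129°)


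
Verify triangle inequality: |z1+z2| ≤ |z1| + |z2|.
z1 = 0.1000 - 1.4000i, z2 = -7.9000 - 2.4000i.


|z1| = sqrt(0.1^2 + (-1.4)^2) = sqrt(1.97) = 1.4036
|z2| = sqrt((-7.9)^2 + (-2.4)^2) = sqrt(68.17) = 8.2565
z1+z2 = -7.8000 - 3.8000i
|z1+z2| = sqrt(75.28) = 8.6764
|z1|+|z2| = 1.4036 + 8.2565 = 9.6601

|z1+z2| = 8.6764 ≤ |z1|+|z2| = 9.6601 (verified)


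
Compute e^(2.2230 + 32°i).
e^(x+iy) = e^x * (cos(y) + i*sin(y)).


e^2.2230 = 9.2350
cos(32°) = 0.84805
sin(32°) = 0.52992
Real = 9.2350*0.84805 = 7.8317
Imag = 9.2350*0.52992 = 4.8938

7.8317 + 4.8938i


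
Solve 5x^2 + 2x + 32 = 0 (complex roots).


disc = 2^2 - 4*5*32 = 4 - 640 = -636
sqrt(|disc|) = sqrt(636) = 25.2190
Real part = -2/(2*5) = -0.2000
Imag part = 25.2190/(2*5) = 2.5219

-0.2000 ± 2.5219i


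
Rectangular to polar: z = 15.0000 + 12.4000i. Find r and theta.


r = sqrt(225+153.76) = sqrt(378.76) = 19.4618
theta = atan2(12.4, 15) = 39.5794 degrees

r = 19.4618, theta = 39.5794 degrees


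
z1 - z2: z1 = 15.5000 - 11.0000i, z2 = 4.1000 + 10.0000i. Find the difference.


Real: 15.5 - 4.1 = 11.4
Imag: -11 - 10 = -21

11.4000 - 21.0000i


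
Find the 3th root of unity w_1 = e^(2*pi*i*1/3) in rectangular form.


Angle = 360*1/3 = 120°
a = cos(120°) = -0.5000
b = sin(120°) = 0.8660

-0.5000 + 0.8660i


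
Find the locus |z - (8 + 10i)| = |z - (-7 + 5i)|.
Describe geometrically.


Equal distances means the locus is the perpendicular bisector of z1 and z2.
Midpoint = ((8+(-7))/2, (10+5)/2) = (0.5000, 7.5000)

Perpendicular bisector through (0.5000, 7.5000)


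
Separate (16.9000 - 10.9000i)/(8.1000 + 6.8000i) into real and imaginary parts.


Multiply by conjugate: (16.9000 - 10.9000i)(8.1000 - 6.8000i) / (8.1^2 + 6.8^2)
Numerator real = 16.9*8.1 - (10.9)*6.8 = 62.77
Numerator imag = -10.9*8.1 - 16.9*6.8 = -203.21
Denominator = 111.85
Re(z) = 62.77/111.85 = 0.5612
Im(z) = -203.21/111.85 = -1.8168

Re(z) = 0.5612, Im(z) = -1.8168


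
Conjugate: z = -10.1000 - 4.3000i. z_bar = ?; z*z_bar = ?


z_bar = -10.1000 + 4.3000i
z*z_bar = (-10.1)^2 + (-4.3)^2 = 102.01 + 18.49 = 120.5

z_bar = -10.1000 + 4.3000i, z*z_bar = 120.5


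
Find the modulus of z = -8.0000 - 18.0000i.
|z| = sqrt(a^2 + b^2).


|z| = sqrt((-8)^2 + (-18)^2) = sqrt(64 + 324) = sqrt(388) = 19.6977

|z| = 19.6977


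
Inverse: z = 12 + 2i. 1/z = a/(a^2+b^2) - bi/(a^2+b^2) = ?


|z|^2 = 144+4 = 148
1/z = (12 - 2i)/148

1/z = 0.0811 - 0.0135i


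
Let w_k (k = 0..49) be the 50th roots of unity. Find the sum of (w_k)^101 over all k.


The roots are w_k = w^k with w = e^(2*pi*i/50), and (w^k)^101 = (w^101)^k.
So S = 1 + u + u^2 + ... + u^(49) with u = w^101.
101 = 2*50 + 1, so 101 is not a multiple of 50: u = (w^50)^2 * w^1 = w^1 ≠ 1 (w is a primitive 50th root), while u^50 = (w^50)^101 = 1.
Geometric series: S = (1 - u^50)/(1 - u) = (1 - 1)/(1 - u) = 0

S = 0


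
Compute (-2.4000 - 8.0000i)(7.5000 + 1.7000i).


Real = -2.4*7.5 - (-8)*1.7 = -18 - (-13.6) = -4.4
Imag = -2.4*1.7 + 7.5*(-8) = -4.08 - (60) = -64.08

-4.4000 - 64.0800i


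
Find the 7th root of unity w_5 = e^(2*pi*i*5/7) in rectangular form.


Angle = 360*5/7 = 257.1429°
a = cos(257.1429°) = -0.2225
b = sin(257.1429°) = -0.9749

-0.2225 - 0.9749i


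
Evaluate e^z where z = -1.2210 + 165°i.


e^-1.2210 = 0.2949
cos(165°) = -0.96593
sin(165°) = 0.2588
Real = 0.2949*(-0.96593) = -0.2849
Imag = 0.2949*0.2588 = 0.0763

-0.2849 + 0.0763i


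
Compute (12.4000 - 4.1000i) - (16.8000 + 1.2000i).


Real: 12.4 - 16.8 = -4.4
Imag: -4.1 - 1.2 = -5.3

-4.4000 - 5.3000i


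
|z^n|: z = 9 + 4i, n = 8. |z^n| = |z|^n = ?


|z| = sqrt(81+16) = sqrt(97) = 9.8489
|z^8| = |z|^8 = (sqrt(97))^8 = 97^4 = 88529281

|z^8| = 88529281


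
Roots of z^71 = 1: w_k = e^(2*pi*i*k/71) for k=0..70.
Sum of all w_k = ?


The sum of all 71th roots of unity is 0.
Geometric series: (1 - w^71)/(1 - w) = (1-1)/(1-w) = 0 since w^71 = 1, w ≠ 1.
Alternatively: coefficient of z^70 in z^71 - 1 is 0.

0


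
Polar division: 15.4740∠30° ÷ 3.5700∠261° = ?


r = 15.4740 / 3.5700 = 4.3345
theta = 30° - 261° = -231° = 129° (mod 360)

4.3345 cis(129°)


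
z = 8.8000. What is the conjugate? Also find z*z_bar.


z_bar = 8.8000
z*z_bar = 8.8^2 + 0^2 = 77.44 + 0 = 77.44

z_bar = 8.8000, z*z_bar = 77.44


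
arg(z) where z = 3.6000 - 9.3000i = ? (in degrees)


Re = 3.6, Im = -9.3
arg = atan2(-9.3, 3.6) = -68.8387 degrees

arg(z) = -68.8387 degrees


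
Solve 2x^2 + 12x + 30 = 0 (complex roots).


disc = 12^2 - 4*2*30 = 144 - 240 = -96
sqrt(|disc|) = sqrt(96) = 9.7980
Real part = -12/(2*2) = -3.0000
Imag part = 9.7980/(2*2) = 2.4495

-3.0000 ± 2.4495i


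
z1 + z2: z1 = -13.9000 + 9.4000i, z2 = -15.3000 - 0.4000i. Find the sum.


Real: -13.9 - 15.3 = -29.2
Imag: 9.4 - 0.4 = 9

-29.2000 + 9.0000i


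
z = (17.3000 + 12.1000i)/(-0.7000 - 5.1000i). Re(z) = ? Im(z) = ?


Multiply by conjugate: (17.3000 + 12.1000i)(-0.7000 + 5.1000i) / ((-0.7)^2 + (-5.1)^2)
Numerator real = 17.3*(-0.7) + 12.1*(-5.1) = -73.82
Numerator imag = 12.1*(-0.7) - 17.3*(-5.1) = 79.76
Denominator = 26.5
Re(z) = -73.82/26.5 = -2.7857
Im(z) = 79.76/26.5 = 3.0098

Re(z) = -2.7857, Im(z) = 3.0098


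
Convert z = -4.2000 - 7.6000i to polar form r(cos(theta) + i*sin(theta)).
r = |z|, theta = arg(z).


r = sqrt(17.64+57.76) = sqrt(75.4) = 8.6833
theta = atan2(-7.6, -4.2) = -118.9264 degrees

r = 8.6833, theta = -118.9264 degrees


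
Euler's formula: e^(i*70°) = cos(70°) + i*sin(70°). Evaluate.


cos(70°) = 0.3420
sin(70°) = 0.9397

e^(i*70°) = 0.3420 + 0.9397i


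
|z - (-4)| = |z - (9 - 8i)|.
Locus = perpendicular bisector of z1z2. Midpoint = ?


Equal distances means the locus is the perpendicular bisector of z1 and z2.
Midpoint = ((-4+9)/2, (0+(-8))/2) = (2.5000, -4.0000)

Perpendicular bisector through (2.5000, -4.0000)


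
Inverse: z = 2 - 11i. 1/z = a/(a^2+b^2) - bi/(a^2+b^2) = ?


|z|^2 = 4+121 = 125
1/z = (2 + 11i)/125

1/z = 0.0160 + 0.0880i


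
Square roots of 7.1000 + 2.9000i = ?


|z| = sqrt(50.41+8.41) = 7.6694
sqrt((|z|+a)/2) = sqrt((7.6694+7.1)/2) = sqrt(7.3847) = 2.7175
sqrt((|z|-a)/2) = sqrt((7.6694-7.1)/2) = sqrt(0.2847) = 0.5336

±(2.7175 + 0.5336i) i.e. 2.7175 + 0.5336i and -2.7175 - 0.5336i


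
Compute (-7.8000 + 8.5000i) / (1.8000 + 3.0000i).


Conjugate of z2 = 1.8000 - 3.0000i
Numerator: (-7.8000 + 8.5000i)(1.8000 - 3.0000i) = 11.4600 + 38.7000i
Denominator: 1.8^2 + 3^2 = 12.24
Result = (11.4600 + 38.7000i)/12.24

0.9363 + 3.1618i


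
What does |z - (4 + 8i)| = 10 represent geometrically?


|z - z0| = r is a circle with center z0 and radius r.
Center = (4, 8), radius = 10

Circle with center (4, 8) and radius 10


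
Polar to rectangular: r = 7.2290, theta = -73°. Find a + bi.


a = 7.2290*cos(-73°) = 7.2290*0.292372 = 2.1136
b = 7.2290*sin(-73°) = 7.2290*(-0.9563) = -6.9131

2.1136 - 6.9131i


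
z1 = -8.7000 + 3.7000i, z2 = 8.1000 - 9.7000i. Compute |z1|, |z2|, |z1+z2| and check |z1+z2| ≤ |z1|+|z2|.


|z1| = sqrt((-8.7)^2 + 3.7^2) = sqrt(89.38) = 9.4541
|z2| = sqrt(8.1^2 + (-9.7)^2) = sqrt(159.7) = 12.6372
z1+z2 = -0.6000 - 6.0000i
|z1+z2| = sqrt(36.36) = 6.0299
|z1|+|z2| = 9.4541 + 12.6372 = 22.0913

|z1+z2| = 6.0299 ≤ |z1|+|z2| = 22.0913 (verified)


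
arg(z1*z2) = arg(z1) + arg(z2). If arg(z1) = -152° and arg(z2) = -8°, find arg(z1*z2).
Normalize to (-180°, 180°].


arg(z1*z2) = -152° - 8° = -160°
Normalized to (-180°, 180°]: -160°

-160°


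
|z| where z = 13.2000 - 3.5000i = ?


|z| = sqrt(13.2^2 + (-3.5)^2) = sqrt(174.24 + 12.25) = sqrt(186.49) = 13.6561

|z| = 13.6561


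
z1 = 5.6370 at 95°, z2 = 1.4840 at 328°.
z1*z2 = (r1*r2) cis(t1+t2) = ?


r = 5.6370 * 1.4840 = 8.3653
theta = 95° + 328° = 423° = 63° (mod 360)

8.3653 cis(63°)


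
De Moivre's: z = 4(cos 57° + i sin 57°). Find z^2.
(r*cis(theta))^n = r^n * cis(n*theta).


r^2 = 4^2 = 16
n*theta = 2*57° = 114° = 114° (mod 360)
a = 16*cos(114°) = -6.5078
b = 16*sin(114°) = 14.6167

16 cis(114°) = -6.5078 + 14.6167i


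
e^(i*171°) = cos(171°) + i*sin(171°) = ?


cos(171°) = -0.9877
sin(171°) = 0.1564

e^(i*171°) = -0.9877 + 0.1564i


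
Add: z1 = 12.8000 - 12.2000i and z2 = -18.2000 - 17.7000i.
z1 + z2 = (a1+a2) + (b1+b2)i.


Real: 12.8 - 18.2 = -5.4
Imag: -12.2 - 17.7 = -29.9

-5.4000 - 29.9000i


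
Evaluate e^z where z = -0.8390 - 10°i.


e^-0.8390 = 0.43214
cos(-10°) = 0.9848
sin(-10°) = -0.1736
Real = 0.43214*0.9848 = 0.4256
Imag = 0.43214*(-0.1736) = -0.0750

0.4256 - 0.0750i


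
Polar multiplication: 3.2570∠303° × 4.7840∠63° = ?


r = 3.2570 * 4.7840 = 15.5815
theta = 303° + 63° = 366° = 6° (mod 360)

15.5815 cis(6°)


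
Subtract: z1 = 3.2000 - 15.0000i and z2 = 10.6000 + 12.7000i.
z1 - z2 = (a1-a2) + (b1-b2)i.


Real: 3.2 - 10.6 = -7.4
Imag: -15 - 12.7 = -27.7

-7.4000 - 27.7000i


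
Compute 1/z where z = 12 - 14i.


|z|^2 = 144+196 = 340
1/z = (12 + 14i)/340

1/z = 0.0353 + 0.0412i


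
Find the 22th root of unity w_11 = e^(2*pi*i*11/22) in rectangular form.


Angle = 360*11/22 = 180°
a = cos(180°) = -1.0000
b = sin(180°) = 0

-1.0000 + 0i


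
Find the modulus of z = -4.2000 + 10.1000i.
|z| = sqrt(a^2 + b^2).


|z| = sqrt((-4.2)^2 + 10.1^2) = sqrt(17.64 + 102.01) = sqrt(119.65) = 10.9385

|z| = 10.9385


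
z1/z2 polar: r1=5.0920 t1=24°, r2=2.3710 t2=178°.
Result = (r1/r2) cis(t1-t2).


r = 5.0920 / 2.3710 = 2.1476
theta = 24° - 178° = -154° = 206° (mod 360)

2.1476 cis(206°)


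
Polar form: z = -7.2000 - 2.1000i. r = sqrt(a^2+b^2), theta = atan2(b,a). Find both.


r = sqrt(51.84+4.41) = sqrt(56.25) = 7.5000
theta = atan2(-2.1, -7.2) = -163.7398 degrees

r = 7.5000, theta = -163.7398 degrees


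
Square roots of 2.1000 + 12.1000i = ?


|z| = sqrt(4.41+146.41) = 12.2809
sqrt((|z|+a)/2) = sqrt((12.2809+2.1)/2) = sqrt(7.1904) = 2.6815
sqrt((|z|-a)/2) = sqrt((12.2809-2.1)/2) = sqrt(5.0904) = 2.2562

±(2.6815 + 2.2562i) i.e. 2.6815 + 2.2562i and -2.6815 - 2.2562i


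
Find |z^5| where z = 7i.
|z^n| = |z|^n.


|z| = sqrt(0+49) = sqrt(49) = 7
|z^5| = |z|^5 = 7^5 = 16807

|z^5| = 16807


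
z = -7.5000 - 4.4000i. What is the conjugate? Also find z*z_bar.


z_bar = -7.5000 + 4.4000i
z*z_bar = (-7.5)^2 + (-4.4)^2 = 56.25 + 19.36 = 75.61

z_bar = -7.5000 + 4.4000i, z*z_bar = 75.61


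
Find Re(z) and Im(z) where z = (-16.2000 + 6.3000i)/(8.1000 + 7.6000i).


Multiply by conjugate: (-16.2000 + 6.3000i)(8.1000 - 7.6000i) / (8.1^2 + 7.6^2)
Numerator real = -16.2*8.1 + 6.3*7.6 = -83.34
Numerator imag = 6.3*8.1 - (-16.2)*7.6 = 174.15
Denominator = 123.37
Re(z) = -83.34/123.37 = -0.6755
Im(z) = 174.15/123.37 = 1.4116

Re(z) = -0.6755, Im(z) = 1.4116


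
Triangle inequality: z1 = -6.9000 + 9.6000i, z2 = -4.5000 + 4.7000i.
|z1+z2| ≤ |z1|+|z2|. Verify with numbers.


|z1| = sqrt((-6.9)^2 + 9.6^2) = sqrt(139.77) = 11.8224
|z2| = sqrt((-4.5)^2 + 4.7^2) = sqrt(42.34) = 6.5069
z1+z2 = -11.4000 + 14.3000i
|z1+z2| = sqrt(334.45) = 18.2880
|z1|+|z2| = 11.8224 + 6.5069 = 18.3293

|z1+z2| = 18.2880 ≤ |z1|+|z2| = 18.3293 (verified)


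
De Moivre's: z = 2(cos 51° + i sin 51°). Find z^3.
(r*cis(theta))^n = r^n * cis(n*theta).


r^3 = 2^3 = 8
n*theta = 3*51° = 153° = 153° (mod 360)
a = 8*cos(153°) = -7.1281
b = 8*sin(153°) = 3.6319

8 cis(153°) = -7.1281 + 3.6319i


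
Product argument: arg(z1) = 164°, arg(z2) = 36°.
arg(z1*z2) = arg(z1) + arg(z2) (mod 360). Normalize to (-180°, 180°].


arg(z1*z2) = 164° + 36° = 200°
Normalized to (-180°, 180°]: -160°

-160°


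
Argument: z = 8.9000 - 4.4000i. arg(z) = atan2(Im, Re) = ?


Re = 8.9, Im = -4.4
arg = atan2(-4.4, 8.9) = -26.3070 degrees

arg(z) = -26.3070 degrees


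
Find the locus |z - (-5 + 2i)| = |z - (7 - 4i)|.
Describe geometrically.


Equal distances means the locus is the perpendicular bisector of z1 and z2.
Midpoint = ((-5+7)/2, (2+(-4))/2) = (1.0000, -1.0000)

Perpendicular bisector through (1.0000, -1.0000)


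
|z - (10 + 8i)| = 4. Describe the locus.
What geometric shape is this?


|z - z0| = r is a circle with center z0 and radius r.
Center = (10, 8), radius = 4

Circle with center (10, 8) and radius 4


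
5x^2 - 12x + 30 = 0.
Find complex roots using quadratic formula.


disc = (-12)^2 - 4*5*30 = 144 - 600 = -456
sqrt(|disc|) = sqrt(456) = 21.3542
Real part = 12/(2*5) = 1.2000
Imag part = 21.3542/(2*5) = 2.1354

1.2000 ± 2.1354i


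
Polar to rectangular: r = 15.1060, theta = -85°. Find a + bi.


a = 15.1060*cos(-85°) = 15.1060*0.08716 = 1.3166
b = 15.1060*sin(-85°) = 15.1060*(-0.996195) = -15.0485

1.3166 - 15.0485i


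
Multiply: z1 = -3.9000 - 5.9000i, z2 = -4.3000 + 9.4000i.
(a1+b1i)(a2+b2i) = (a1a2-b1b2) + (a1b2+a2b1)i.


Real = -3.9*(-4.3) - (-5.9)*9.4 = 16.77 - (-55.46) = 72.23
Imag = -3.9*9.4 - (4.3)*(-5.9) = -36.66 + 25.37 = -11.29

72.2300 - 11.2900i


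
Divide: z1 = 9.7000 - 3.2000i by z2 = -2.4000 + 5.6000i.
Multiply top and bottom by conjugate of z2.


Conjugate of z2 = -2.4000 - 5.6000i
Numerator: (9.7000 - 3.2000i)(-2.4000 - 5.6000i) = -41.2000 - 46.6400i
Denominator: (-2.4)^2 + 5.6^2 = 37.12
Result = (-41.2000 - 46.6400i)/37.12

-1.1099 - 1.2565i


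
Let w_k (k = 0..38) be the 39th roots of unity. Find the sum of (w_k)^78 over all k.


The roots are w_k = w^k with w = e^(2*pi*i/39), and (w^k)^78 = (w^78)^k.
So S = 1 + u + u^2 + ... + u^(38) with u = w^78.
78 = 2*39 + 0, so 78 is a multiple of 39 and u = (w^39)^2 = 1.
Every one of the 39 terms equals 1: S = 39

S = 39


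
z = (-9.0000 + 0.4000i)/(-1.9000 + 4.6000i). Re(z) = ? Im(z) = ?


Multiply by conjugate: (-9.0000 + 0.4000i)(-1.9000 - 4.6000i) / ((-1.9)^2 + 4.6^2)
Numerator real = -9*(-1.9) + 0.4*4.6 = 18.94
Numerator imag = 0.4*(-1.9) - (-9)*4.6 = 40.64
Denominator = 24.77
Re(z) = 18.94/24.77 = 0.7646
Im(z) = 40.64/24.77 = 1.6407

Re(z) = 0.7646, Im(z) = 1.6407


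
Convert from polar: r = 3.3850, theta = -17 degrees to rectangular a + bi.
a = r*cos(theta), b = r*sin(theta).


a = 3.3850*cos(-17°) = 3.3850*0.9563 = 3.2371
b = 3.3850*sin(-17°) = 3.3850*(-0.29237) = -0.9897

3.2371 - 0.9897i


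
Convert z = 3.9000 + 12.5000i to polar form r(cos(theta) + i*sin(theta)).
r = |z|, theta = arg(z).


r = sqrt(15.21+156.25) = sqrt(171.46) = 13.0943
theta = atan2(12.5, 3.9) = 72.6721 degrees

r = 13.0943, theta = 72.6721 degrees


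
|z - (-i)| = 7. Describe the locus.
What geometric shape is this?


|z - z0| = r is a circle with center z0 and radius r.
Center = (0, -1), radius = 7

Circle with center (0, -1) and radius 7


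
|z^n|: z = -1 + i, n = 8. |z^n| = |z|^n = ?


|z| = sqrt(1+1) = sqrt(2) = 1.4142
|z^8| = |z|^8 = (sqrt(2))^8 = 2^4 = 16

|z^8| = 16


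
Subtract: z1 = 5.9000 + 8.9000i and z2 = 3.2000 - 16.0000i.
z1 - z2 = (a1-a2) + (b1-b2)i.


Real: 5.9 - 3.2 = 2.7
Imag: 8.9 + 16 = 24.9

2.7000 + 24.9000i


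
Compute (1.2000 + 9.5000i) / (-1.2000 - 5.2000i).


Conjugate of z2 = -1.2000 + 5.2000i
Numerator: (1.2000 + 9.5000i)(-1.2000 + 5.2000i) = -50.8400 - 5.1600i
Denominator: (-1.2)^2 + (-5.2)^2 = 28.48
Result = (-50.8400 - 5.1600i)/28.48

-1.7851 - 0.1812i


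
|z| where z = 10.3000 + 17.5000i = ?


|z| = sqrt(10.3^2 + 17.5^2) = sqrt(106.09 + 306.25) = sqrt(412.34) = 20.3062

|z| = 20.3062


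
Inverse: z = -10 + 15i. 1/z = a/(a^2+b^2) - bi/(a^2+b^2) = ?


|z|^2 = 100+225 = 325
1/z = (-10 - 15i)/325

1/z = -0.0308 - 0.0462i


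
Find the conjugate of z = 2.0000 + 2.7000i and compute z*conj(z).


z_bar = 2.0000 - 2.7000i
z*z_bar = 2^2 + 2.7^2 = 4 + 7.29 = 11.29

z_bar = 2.0000 - 2.7000i, z*z_bar = 11.29


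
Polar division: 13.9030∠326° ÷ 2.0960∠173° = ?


r = 13.9030 / 2.0960 = 6.6331
theta = 326° - 173° = 153° = 153° (mod 360)

6.6331 cis(153°)


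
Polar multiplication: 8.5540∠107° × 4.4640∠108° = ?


r = 8.5540 * 4.4640 = 38.1851
theta = 107° + 108° = 215° = 215° (mod 360)

38.1851 cis(215°)


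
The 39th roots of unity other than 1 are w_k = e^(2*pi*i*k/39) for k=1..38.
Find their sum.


With w = e^(2*pi*i/39), all 39 of the 39th roots of unity w^0 = 1, w, ..., w^(38) sum to 0: 1 + w + ... + w^(38) = (1 - w^39)/(1 - w) = 0 since w^39 = 1, w ≠ 1.
Removing the root 1: w + w^2 + ... + w^(38) = 0 - 1 = -1

Sum = -1


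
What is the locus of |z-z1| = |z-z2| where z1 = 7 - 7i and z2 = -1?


Equal distances means the locus is the perpendicular bisector of z1 and z2.
Midpoint = ((7+(-1))/2, (-7+0)/2) = (3.0000, -3.5000)

Perpendicular bisector through (3.0000, -3.5000)


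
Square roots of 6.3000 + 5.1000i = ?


|z| = sqrt(39.69+26.01) = 8.1056
sqrt((|z|+a)/2) = sqrt((8.1056+6.3)/2) = sqrt(7.2028) = 2.6838
sqrt((|z|-a)/2) = sqrt((8.1056-6.3)/2) = sqrt(0.9028) = 0.9501

±(2.6838 + 0.9501i) i.e. 2.6838 + 0.9501i and -2.6838 - 0.9501i


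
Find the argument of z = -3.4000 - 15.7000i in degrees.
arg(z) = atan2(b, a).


Re = -3.4, Im = -15.7
arg = atan2(-15.7, -3.4) = -102.2193 degrees

arg(z) = -102.2193 degrees


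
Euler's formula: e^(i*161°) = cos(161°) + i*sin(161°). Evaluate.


cos(161°) = -0.9455
sin(161°) = 0.3256

e^(i*161°) = -0.9455 + 0.3256i


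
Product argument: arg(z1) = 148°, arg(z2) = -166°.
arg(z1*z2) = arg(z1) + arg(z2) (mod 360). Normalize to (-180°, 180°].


arg(z1*z2) = 148° - 166° = -18°
Normalized to (-180°, 180°]: -18°

-18°


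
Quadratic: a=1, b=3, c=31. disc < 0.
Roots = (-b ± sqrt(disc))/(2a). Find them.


disc = 3^2 - 4*1*31 = 9 - 124 = -115
sqrt(|disc|) = sqrt(115) = 10.7238
Real part = -3/(2*1) = -1.5000
Imag part = 10.7238/(2*1) = 5.3619

-1.5000 ± 5.3619i


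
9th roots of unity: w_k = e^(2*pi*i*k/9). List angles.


The 9th roots of unity are cis(360k/9°) for k=0..8
Angle step = 360/9 = 40°
Primitive root: cis(40°)
Primitive root = 0.7660 + 0.6428i

9 roots at angles: 0°, 40°, 80°, 120°, 160°, 200°, 240°, 280°, 320°


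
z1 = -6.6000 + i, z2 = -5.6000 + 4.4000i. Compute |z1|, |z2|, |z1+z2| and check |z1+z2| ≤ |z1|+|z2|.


|z1| = sqrt((-6.6)^2 + 1^2) = sqrt(44.56) = 6.6753
|z2| = sqrt((-5.6)^2 + 4.4^2) = sqrt(50.72) = 7.1218
z1+z2 = -12.2000 + 5.4000i
|z1+z2| = sqrt(178) = 13.3417
|z1|+|z2| = 6.6753 + 7.1218 = 13.7971

|z1+z2| = 13.3417 ≤ |z1|+|z2| = 13.7971 (verified)


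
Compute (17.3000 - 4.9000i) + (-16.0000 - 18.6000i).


Real: 17.3 - 16 = 1.3
Imag: -4.9 - 18.6 = -23.5

1.3000 - 23.5000i


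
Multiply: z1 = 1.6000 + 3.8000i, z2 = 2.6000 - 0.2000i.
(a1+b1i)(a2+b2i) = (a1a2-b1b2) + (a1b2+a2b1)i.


Real = 1.6*2.6 - 3.8*(-0.2) = 4.16 - (-0.76) = 4.92
Imag = 1.6*(-0.2) + 2.6*3.8 = -0.32 + 9.88 = 9.56

4.9200 + 9.5600i


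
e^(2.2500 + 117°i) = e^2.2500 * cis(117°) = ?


e^2.2500 = 9.4877
cos(117°) = -0.45399
sin(117°) = 0.89101
Real = 9.4877*(-0.45399) = -4.3073
Imag = 9.4877*0.89101 = 8.4536

-4.3073 + 8.4536i


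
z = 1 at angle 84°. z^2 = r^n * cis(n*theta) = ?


r^2 = 1^2 = 1
n*theta = 2*84° = 168° = 168° (mod 360)
a = 1*cos(168°) = -0.9781
b = 1*sin(168°) = 0.2079

1 cis(168°) = -0.9781 + 0.2079i


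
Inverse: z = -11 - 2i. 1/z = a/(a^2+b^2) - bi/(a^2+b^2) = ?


|z|^2 = 121+4 = 125
1/z = (-11 + 2i)/125

1/z = -0.0880 + 0.0160i


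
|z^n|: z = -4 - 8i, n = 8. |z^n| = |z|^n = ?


|z| = sqrt(16+64) = sqrt(80) = 8.9443
|z^8| = |z|^8 = (sqrt(80))^8 = 80^4 = 40960000

|z^8| = 40960000


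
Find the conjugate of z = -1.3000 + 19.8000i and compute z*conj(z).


z_bar = -1.3000 - 19.8000i
z*z_bar = (-1.3)^2 + 19.8^2 = 1.69 + 392.04 = 393.73

z_bar = -1.3000 - 19.8000i, z*z_bar = 393.73


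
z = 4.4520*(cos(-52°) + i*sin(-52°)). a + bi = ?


a = 4.4520*cos(-52°) = 4.4520*0.61566 = 2.7409
b = 4.4520*sin(-52°) = 4.4520*(-0.788) = -3.5082

2.7409 - 3.5082i


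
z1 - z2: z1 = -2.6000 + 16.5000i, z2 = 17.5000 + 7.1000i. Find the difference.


Real: -2.6 - 17.5 = -20.1
Imag: 16.5 - 7.1 = 9.4

-20.1000 + 9.4000i


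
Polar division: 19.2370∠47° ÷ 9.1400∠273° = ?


r = 19.2370 / 9.1400 = 2.1047
theta = 47° - 273° = -226° = 134° (mod 360)

2.1047 cis(134°)


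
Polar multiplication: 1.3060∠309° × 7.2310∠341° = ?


r = 1.3060 * 7.2310 = 9.4437
theta = 309° + 341° = 650° = 290° (mod 360)

9.4437 cis(290°)


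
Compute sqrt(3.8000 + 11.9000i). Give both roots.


|z| = sqrt(14.44+141.61) = 12.4920
sqrt((|z|+a)/2) = sqrt((12.4920+3.8)/2) = sqrt(8.1460) = 2.8541
sqrt((|z|-a)/2) = sqrt((12.4920-3.8)/2) = sqrt(4.3460) = 2.0847

±(2.8541 + 2.0847i) i.e. 2.8541 + 2.0847i and -2.8541 - 2.0847i


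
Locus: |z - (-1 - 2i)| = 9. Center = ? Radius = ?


|z - z0| = r is a circle with center z0 and radius r.
Center = (-1, -2), radius = 9

Circle with center (-1, -2) and radius 9


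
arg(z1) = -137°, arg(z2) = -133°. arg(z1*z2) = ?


arg(z1*z2) = -137° - 133° = -270°
Normalized to (-180°, 180°]: 90°

90°


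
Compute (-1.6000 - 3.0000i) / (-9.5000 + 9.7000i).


Conjugate of z2 = -9.5000 - 9.7000i
Numerator: (-1.6000 - 3.0000i)(-9.5000 - 9.7000i) = -13.9000 + 44.0200i
Denominator: (-9.5)^2 + 9.7^2 = 184.34
Result = (-13.9000 + 44.0200i)/184.34

-0.0754 + 0.2388i


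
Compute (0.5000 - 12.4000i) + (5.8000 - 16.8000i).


Real: 0.5 + 5.8 = 6.3
Imag: -12.4 - 16.8 = -29.2

6.3000 - 29.2000i


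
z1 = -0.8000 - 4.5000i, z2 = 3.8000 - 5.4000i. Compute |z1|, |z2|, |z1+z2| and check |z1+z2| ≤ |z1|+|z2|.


|z1| = sqrt((-0.8)^2 + (-4.5)^2) = sqrt(20.89) = 4.5706
|z2| = sqrt(3.8^2 + (-5.4)^2) = sqrt(43.6) = 6.6030
z1+z2 = 3.0000 - 9.9000i
|z1+z2| = sqrt(107.01) = 10.3446
|z1|+|z2| = 4.5706 + 6.6030 = 11.1736

|z1+z2| = 10.3446 ≤ |z1|+|z2| = 11.1736 (verified)


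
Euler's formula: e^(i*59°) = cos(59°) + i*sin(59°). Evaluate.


cos(59°) = 0.5150
sin(59°) = 0.8572

e^(i*59°) = 0.5150 + 0.8572i


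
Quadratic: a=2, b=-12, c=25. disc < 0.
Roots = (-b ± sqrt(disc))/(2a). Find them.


disc = (-12)^2 - 4*2*25 = 144 - 200 = -56
sqrt(|disc|) = sqrt(56) = 7.4833
Real part = 12/(2*2) = 3.0000
Imag part = 7.4833/(2*2) = 1.8708

3.0000 ± 1.8708i


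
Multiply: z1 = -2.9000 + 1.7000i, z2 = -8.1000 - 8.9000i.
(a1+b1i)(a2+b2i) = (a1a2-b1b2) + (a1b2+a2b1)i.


Real = -2.9*(-8.1) - 1.7*(-8.9) = 23.49 - (-15.13) = 38.62
Imag = -2.9*(-8.9) - (8.1)*1.7 = 25.81 - (13.77) = 12.04

38.6200 + 12.0400i


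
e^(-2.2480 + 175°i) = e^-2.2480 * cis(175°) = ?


e^-2.2480 = 0.1056
cos(175°) = -0.9962
sin(175°) = 0.0872
Real = 0.1056*(-0.9962) = -0.1052
Imag = 0.1056*0.0872 = 0.0092

-0.1052 + 0.0092i


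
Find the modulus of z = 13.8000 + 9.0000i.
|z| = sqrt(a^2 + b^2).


|z| = sqrt(13.8^2 + 9^2) = sqrt(190.44 + 81) = sqrt(271.44) = 16.4754

|z| = 16.4754


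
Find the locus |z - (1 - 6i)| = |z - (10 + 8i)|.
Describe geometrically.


Equal distances means the locus is the perpendicular bisector of z1 and z2.
Midpoint = ((1+10)/2, (-6+8)/2) = (5.5000, 1.0000)

Perpendicular bisector through (5.5000, 1.0000)


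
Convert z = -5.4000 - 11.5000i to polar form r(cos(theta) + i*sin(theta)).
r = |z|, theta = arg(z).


r = sqrt(29.16+132.25) = sqrt(161.41) = 12.7047
theta = atan2(-11.5, -5.4) = -115.1531 degrees

r = 12.7047, theta = -115.1531 degrees


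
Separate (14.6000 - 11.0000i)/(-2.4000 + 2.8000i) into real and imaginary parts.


Multiply by conjugate: (14.6000 - 11.0000i)(-2.4000 - 2.8000i) / ((-2.4)^2 + 2.8^2)
Numerator real = 14.6*(-2.4) - (11)*2.8 = -65.84
Numerator imag = -11*(-2.4) - 14.6*2.8 = -14.48
Denominator = 13.6
Re(z) = -65.84/13.6 = -4.8412
Im(z) = -14.48/13.6 = -1.0647

Re(z) = -4.8412, Im(z) = -1.0647


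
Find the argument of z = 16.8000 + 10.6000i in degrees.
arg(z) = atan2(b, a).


Re = 16.8, Im = 10.6
arg = atan2(10.6, 16.8) = 32.2500 degrees

arg(z) = 32.2500 degrees


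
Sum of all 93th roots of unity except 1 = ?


With w = e^(2*pi*i/93), all 93 of the 93th roots of unity w^0 = 1, w, ..., w^(92) sum to 0: 1 + w + ... + w^(92) = (1 - w^93)/(1 - w) = 0 since w^93 = 1, w ≠ 1.
Removing the root 1: w + w^2 + ... + w^(92) = 0 - 1 = -1

Sum = -1


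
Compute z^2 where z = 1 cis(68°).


r^2 = 1^2 = 1
n*theta = 2*68° = 136° = 136° (mod 360)
a = 1*cos(136°) = -0.7193
b = 1*sin(136°) = 0.6947

1 cis(136°) = -0.7193 + 0.6947i


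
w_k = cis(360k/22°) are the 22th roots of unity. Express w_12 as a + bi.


Angle = 360*12/22 = 196.3636°
a = cos(196.3636°) = -0.9595
b = sin(196.3636°) = -0.2817

-0.9595 - 0.2817i


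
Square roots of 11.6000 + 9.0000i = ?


|z| = sqrt(134.56+81) = 14.6820
sqrt((|z|+a)/2) = sqrt((14.6820+11.6)/2) = sqrt(13.1410) = 3.6250
sqrt((|z|-a)/2) = sqrt((14.6820-11.6)/2) = sqrt(1.5410) = 1.2414

±(3.6250 + 1.2414i) i.e. 3.6250 + 1.2414i and -3.6250 - 1.2414i


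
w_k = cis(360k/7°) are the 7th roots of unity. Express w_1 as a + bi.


Angle = 360*1/7 = 51.4286°
a = cos(51.4286°) = 0.6235
b = sin(51.4286°) = 0.7818

0.6235 + 0.7818i


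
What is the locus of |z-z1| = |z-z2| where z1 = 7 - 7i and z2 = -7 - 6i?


Equal distances means the locus is the perpendicular bisector of z1 and z2.
Midpoint = ((7+(-7))/2, (-7+(-6))/2) = (0, -6.5000)

Perpendicular bisector through (0, -6.5000)


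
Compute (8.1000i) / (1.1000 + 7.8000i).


Conjugate of z2 = 1.1000 - 7.8000i
Numerator: (8.1000i)(1.1000 - 7.8000i) = 63.1800 + 8.9100i
Denominator: 1.1^2 + 7.8^2 = 62.05
Result = (63.1800 + 8.9100i)/62.05

1.0182 + 0.1436i


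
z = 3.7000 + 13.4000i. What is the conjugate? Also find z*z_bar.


z_bar = 3.7000 - 13.4000i
z*z_bar = 3.7^2 + 13.4^2 = 13.69 + 179.56 = 193.25

z_bar = 3.7000 - 13.4000i, z*z_bar = 193.25


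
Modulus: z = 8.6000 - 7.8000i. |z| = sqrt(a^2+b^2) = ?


|z| = sqrt(8.6^2 + (-7.8)^2) = sqrt(73.96 + 60.84) = sqrt(134.8) = 11.6103

|z| = 11.6103


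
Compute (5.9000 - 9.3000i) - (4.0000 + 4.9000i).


Real: 5.9 - 4 = 1.9
Imag: -9.3 - 4.9 = -14.2

1.9000 - 14.2000i


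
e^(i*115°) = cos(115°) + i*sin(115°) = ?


cos(115°) = -0.4226
sin(115°) = 0.9063

e^(i*115°) = -0.4226 + 0.9063i


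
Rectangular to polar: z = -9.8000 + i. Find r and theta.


r = sqrt(96.04+1) = sqrt(97.04) = 9.8509
theta = atan2(1, -9.8) = 174.1737 degrees

r = 9.8509, theta = 174.1737 degrees


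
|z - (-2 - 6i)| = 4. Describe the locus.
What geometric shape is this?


|z - z0| = r is a circle with center z0 and radius r.
Center = (-2, -6), radius = 4

Circle with center (-2, -6) and radius 4


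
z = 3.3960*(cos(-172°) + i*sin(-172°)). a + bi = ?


a = 3.3960*cos(-172°) = 3.3960*(-0.99027) = -3.3630
b = 3.3960*sin(-172°) = 3.3960*(-0.13917) = -0.4726

-3.3630 - 0.4726i


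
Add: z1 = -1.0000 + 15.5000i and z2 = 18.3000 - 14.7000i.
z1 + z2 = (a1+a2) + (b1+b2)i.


Real: -1 + 18.3 = 17.3
Imag: 15.5 - 14.7 = 0.8

17.3000 + 0.8000i


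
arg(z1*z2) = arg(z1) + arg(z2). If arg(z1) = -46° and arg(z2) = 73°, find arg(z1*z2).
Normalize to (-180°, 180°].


arg(z1*z2) = -46° + 73° = 27°
Normalized to (-180°, 180°]: 27°

27°


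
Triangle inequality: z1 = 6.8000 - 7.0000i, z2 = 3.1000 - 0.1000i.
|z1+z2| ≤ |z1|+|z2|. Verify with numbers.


|z1| = sqrt(6.8^2 + (-7)^2) = sqrt(95.24) = 9.7591
|z2| = sqrt(3.1^2 + (-0.1)^2) = sqrt(9.62) = 3.1016
z1+z2 = 9.9000 - 7.1000i
|z1+z2| = sqrt(148.42) = 12.1828
|z1|+|z2| = 9.7591 + 3.1016 = 12.8607

|z1+z2| = 12.1828 ≤ |z1|+|z2| = 12.8607 (verified)


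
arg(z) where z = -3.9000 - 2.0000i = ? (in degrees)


Re = -3.9, Im = -2
arg = atan2(-2, -3.9) = -152.8503 degrees

arg(z) = -152.8503 degrees


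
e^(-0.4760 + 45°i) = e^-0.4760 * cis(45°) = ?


e^-0.4760 = 0.6213
cos(45°) = 0.7071
sin(45°) = 0.7071
Real = 0.6213*0.7071 = 0.4393
Imag = 0.6213*0.7071 = 0.4393

0.4393 + 0.4393i


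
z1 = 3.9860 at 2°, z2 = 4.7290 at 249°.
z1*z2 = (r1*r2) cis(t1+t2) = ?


r = 3.9860 * 4.7290 = 18.8498
theta = 2° + 249° = 251° = 251° (mod 360)

18.8498 cis(251°)


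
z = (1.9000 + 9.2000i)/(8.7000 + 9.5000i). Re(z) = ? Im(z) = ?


Multiply by conjugate: (1.9000 + 9.2000i)(8.7000 - 9.5000i) / (8.7^2 + 9.5^2)
Numerator real = 1.9*8.7 + 9.2*9.5 = 103.93
Numerator imag = 9.2*8.7 - 1.9*9.5 = 61.99
Denominator = 165.94
Re(z) = 103.93/165.94 = 0.6263
Im(z) = 61.99/165.94 = 0.3736

Re(z) = 0.6263, Im(z) = 0.3736


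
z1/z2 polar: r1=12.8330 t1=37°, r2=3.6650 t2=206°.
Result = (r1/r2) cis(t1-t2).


r = 12.8330 / 3.6650 = 3.5015
theta = 37° - 206° = -169° = 191° (mod 360)

3.5015 cis(191°)


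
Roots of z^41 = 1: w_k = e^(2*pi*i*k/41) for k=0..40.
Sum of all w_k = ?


The sum of all 41th roots of unity is 0.
Geometric series: (1 - w^41)/(1 - w) = (1-1)/(1-w) = 0 since w^41 = 1, w ≠ 1.
Alternatively: coefficient of z^40 in z^41 - 1 is 0.

0


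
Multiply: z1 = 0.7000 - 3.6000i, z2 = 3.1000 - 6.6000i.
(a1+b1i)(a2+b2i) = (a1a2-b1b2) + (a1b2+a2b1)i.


Real = 0.7*3.1 - (-3.6)*(-6.6) = 2.17 - 23.76 = -21.59
Imag = 0.7*(-6.6) + 3.1*(-3.6) = -4.62 - (11.16) = -15.78

-21.5900 - 15.7800i


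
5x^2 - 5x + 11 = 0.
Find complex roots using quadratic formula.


disc = (-5)^2 - 4*5*11 = 25 - 220 = -195
sqrt(|disc|) = sqrt(195) = 13.9642
Real part = 5/(2*5) = 0.5000
Imag part = 13.9642/(2*5) = 1.3964

0.5000 ± 1.3964i


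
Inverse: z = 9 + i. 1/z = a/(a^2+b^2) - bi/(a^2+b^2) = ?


|z|^2 = 81+1 = 82
1/z = (9 - 1i)/82

1/z = 0.1098 - 0.0122i


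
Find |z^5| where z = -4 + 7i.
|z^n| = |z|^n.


|z| = sqrt(16+49) = sqrt(65) = 8.0623
|z^5| = |z|^5 = (sqrt(65))^5 = 65^2 * sqrt(65) = 4225*sqrt(65)

|z^5| = 4225*sqrt(65) ≈ 34063.0390


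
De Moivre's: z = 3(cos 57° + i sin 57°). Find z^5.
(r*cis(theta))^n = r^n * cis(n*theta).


r^5 = 3^5 = 243
n*theta = 5*57° = 285° = 285° (mod 360)
a = 243*cos(285°) = 62.8930
b = 243*sin(285°) = -234.7200

243 cis(285°) = 62.8930 - 234.7200i


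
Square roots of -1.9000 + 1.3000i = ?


|z| = sqrt(3.61+1.69) = 2.3022
sqrt((|z|+a)/2) = sqrt((2.3022+(-1.9))/2) = sqrt(0.2011) = 0.4484
sqrt((|z|-a)/2) = sqrt((2.3022-(-1.9))/2) = sqrt(2.1011) = 1.4495

±(0.4484 + 1.4495i) i.e. 0.4484 + 1.4495i and -0.4484 - 1.4495i


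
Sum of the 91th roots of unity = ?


The sum of all 91th roots of unity is 0.
Geometric series: (1 - w^91)/(1 - w) = (1-1)/(1-w) = 0 since w^91 = 1, w ≠ 1.
Alternatively: coefficient of z^90 in z^91 - 1 is 0.

0


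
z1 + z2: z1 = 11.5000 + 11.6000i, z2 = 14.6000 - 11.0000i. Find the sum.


Real: 11.5 + 14.6 = 26.1
Imag: 11.6 - 11 = 0.6

26.1000 + 0.6000i


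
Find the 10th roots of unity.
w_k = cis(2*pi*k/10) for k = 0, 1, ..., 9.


The 10th roots of unity are cis(360k/10°) for k=0..9
Angle step = 360/10 = 36°
Primitive root: cis(36°)
Primitive root = 0.8090 + 0.5878i

10 roots at angles: 0°, 36°, 72°, 108°, 144°, 180°, 216°, 252°, 288°, 324°


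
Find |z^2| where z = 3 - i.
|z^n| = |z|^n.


|z| = sqrt(9+1) = sqrt(10) = 3.1623
|z^2| = |z|^2 = (sqrt(10))^2 = 10

|z^2| = 10


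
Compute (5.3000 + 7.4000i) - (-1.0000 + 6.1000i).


Real: 5.3 + 1 = 6.3
Imag: 7.4 - 6.1 = 1.3

6.3000 + 1.3000i


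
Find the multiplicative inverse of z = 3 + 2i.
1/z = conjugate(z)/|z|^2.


|z|^2 = 9+4 = 13
1/z = (3 - 2i)/13

1/z = 0.2308 - 0.1538i


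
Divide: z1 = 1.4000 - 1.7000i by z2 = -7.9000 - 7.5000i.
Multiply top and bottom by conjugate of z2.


Conjugate of z2 = -7.9000 + 7.5000i
Numerator: (1.4000 - 1.7000i)(-7.9000 + 7.5000i) = 1.6900 + 23.9300i
Denominator: (-7.9)^2 + (-7.5)^2 = 118.66
Result = (1.6900 + 23.9300i)/118.66

0.0142 + 0.2017i
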